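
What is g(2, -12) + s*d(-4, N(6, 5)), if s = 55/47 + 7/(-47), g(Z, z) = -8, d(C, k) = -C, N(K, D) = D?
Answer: -184/47 ≈ -3.9149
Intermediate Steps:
s = 48/47 (s = 55*(1/47) + 7*(-1/47) = 55/47 - 7/47 = 48/47 ≈ 1.0213)
g(2, -12) + s*d(-4, N(6, 5)) = -8 + 48*(-1*(-4))/47 = -8 + (48/47)*4 = -8 + 192/47 = -184/47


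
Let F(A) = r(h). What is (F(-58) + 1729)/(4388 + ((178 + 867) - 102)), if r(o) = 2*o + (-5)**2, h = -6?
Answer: 1742/5331 ≈ 0.32677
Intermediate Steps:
r(o) = 25 + 2*o (r(o) = 2*o + 25 = 25 + 2*o)
F(A) = 13 (F(A) = 25 + 2*(-6) = 25 - 12 = 13)
(F(-58) + 1729)/(4388 + ((178 + 867) - 102)) = (13 + 1729)/(4388 + ((178 + 867) - 102)) = 1742/(4388 + (1045 - 102)) = 1742/(4388 + 943) = 1742/5331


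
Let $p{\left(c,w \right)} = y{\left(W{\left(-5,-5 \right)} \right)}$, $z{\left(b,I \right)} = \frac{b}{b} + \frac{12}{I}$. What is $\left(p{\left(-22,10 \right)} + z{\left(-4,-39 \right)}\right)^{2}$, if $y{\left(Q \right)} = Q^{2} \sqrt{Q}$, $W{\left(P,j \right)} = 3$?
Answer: $\frac{41148}{169} + \frac{162 \sqrt{3}}{13} \approx 265.06$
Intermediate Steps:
$z{\left(b,I \right)} = 1 + \frac{12}{I}$
$y{\left(Q \right)} = Q^{\frac{5}{2}}$
$p{\left(c,w \right)} = 9 \sqrt{3}$ ($p{\left(c,w \right)} = 3^{\frac{5}{2}} = 9 \sqrt{3}$)
$\left(p{\left(-22,10 \right)} + z{\left(-4,-39 \right)}\right)^{2} = \left(9 \sqrt{3} + \frac{12 - 39}{-39}\right)^{2} = \left(9 \sqrt{3} - - \frac{9}{13}\right)^{2} = \left(9 \sqrt{3} + \frac{9}{13}\right)^{2} = \left(\frac{9}{13} + 9 \sqrt{3}\right)^{2}$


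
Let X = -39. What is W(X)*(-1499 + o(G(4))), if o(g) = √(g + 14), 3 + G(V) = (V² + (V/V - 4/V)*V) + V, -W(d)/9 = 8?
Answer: 107928 - 72*√31 ≈ 1.0753e+5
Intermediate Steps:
W(d) = -72 (W(d) = -9*8 = -72)
G(V) = -3 + V + V² + V*(1 - 4/V) (G(V) = -3 + ((V² + (V/V - 4/V)*V) + V) = -3 + ((V² + (1 - 4/V)*V) + V) = -3 + ((V² + V*(1 - 4/V)) + V) = -3 + (V + V² + V*(1 - 4/V)) = -3 + V + V² + V*(1 - 4/V))
o(g) = √(14 + g)
W(X)*(-1499 + o(G(4))) = -72*(-1499 + √(14 + (-7 + 4² + 2*4))) = -72*(-1499 + √(14 + (-7 + 16 + 8))) = -72*(-1499 + √(14 + 17)) = -72*(-1499 + √31) = 107928 - 72*√31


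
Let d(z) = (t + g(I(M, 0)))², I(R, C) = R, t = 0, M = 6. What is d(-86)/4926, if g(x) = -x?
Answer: 6/821 ≈ 0.0073082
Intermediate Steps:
d(z) = 36 (d(z) = (0 - 1*6)² = (0 - 6)² = (-6)² = 36)
d(-86)/4926 = 36/4926 = 36*(1/4926) = 6/821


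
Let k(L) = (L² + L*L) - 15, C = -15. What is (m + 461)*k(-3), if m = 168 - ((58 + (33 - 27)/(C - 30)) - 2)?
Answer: 8597/5 ≈ 1719.4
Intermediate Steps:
k(L) = -15 + 2*L² (k(L) = (L² + L²) - 15 = 2*L² - 15 = -15 + 2*L²)
m = 1682/15 (m = 168 - ((58 + (33 - 27)/(-15 - 30)) - 2) = 168 - ((58 + 6/(-45)) - 2) = 168 - ((58 + 6*(-1/45)) - 2) = 168 - ((58 - 2/15) - 2) = 168 - (868/15 - 2) = 168 - 1*838/15 = 168 - 838/15 = 1682/15 ≈ 112.13)
(m + 461)*k(-3) = (1682/15 + 461)*(-15 + 2*(-3)²) = 8597*(-15 + 2*9)/15 = 8597*(-15 + 18)/15 = (8597/15)*3 = 8597/5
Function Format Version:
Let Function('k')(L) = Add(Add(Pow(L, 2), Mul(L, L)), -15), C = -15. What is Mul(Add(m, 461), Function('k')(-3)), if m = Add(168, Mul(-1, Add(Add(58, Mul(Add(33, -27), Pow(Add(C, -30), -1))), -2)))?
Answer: Rational(8597, 5) ≈ 1719.4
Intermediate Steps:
Function('k')(L) = Add(-15, Mul(2, Pow(L, 2))) (Function('k')(L) = Add(Add(Pow(L, 2), Pow(L, 2)), -15) = Add(Mul(2, Pow(L, 2)), -15) = Add(-15, Mul(2, Pow(L, 2))))
m = Rational(1682, 15) (m = Add(168, Mul(-1, Add(Add(58, Mul(Add(33, -27), Pow(Add(-15, -30), -1))), -2))) = Add(168, Mul(-1, Add(Add(58, Mul(6, Pow(-45, -1))), -2))) = Add(168, Mul(-1, Add(Add(58, Mul(6, Rational(-1, 45))), -2))) = Add(168, Mul(-1, Add(Add(58, Rational(-2, 15)), -2))) = Add(168, Mul(-1, Add(Rational(868, 15), -2))) = Add(168, Mul(-1, Rational(838, 15))) = Add(168, Rational(-838, 15)) = Rational(1682, 15) ≈ 112.13)
Mul(Add(m, 461), Function('k')(-3)) = Mul(Add(Rational(1682, 15), 461), Add(-15, Mul(2, Pow(-3, 2)))) = Mul(Rational(8597, 15), Add(-15, Mul(2, 9))) = Mul(Rational(8597, 15), Add(-15, 18)) = Mul(Rational(8597, 15), 3) = Rational(8597, 5)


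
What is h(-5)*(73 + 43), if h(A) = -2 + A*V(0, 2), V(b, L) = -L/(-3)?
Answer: -1856/3 ≈ -618.67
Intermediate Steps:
V(b, L) = L/3 (V(b, L) = -L*(-1/3) = L/3)
h(A) = -2 + 2*A/3 (h(A) = -2 + A*((1/3)*2) = -2 + A*(2/3) = -2 + 2*A/3)
h(-5)*(73 + 43) = (-2 + (2/3)*(-5))*(73 + 43) = (-2 - 10/3)*116 = -16/3*116 = -1856/3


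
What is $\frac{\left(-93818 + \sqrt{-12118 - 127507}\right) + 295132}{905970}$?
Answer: $\frac{100657}{452985} + \frac{i \sqrt{5585}}{181194} \approx 0.22221 + 0.00041245 i$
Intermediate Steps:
$\frac{\left(-93818 + \sqrt{-12118 - 127507}\right) + 295132}{905970} = \left(\left(-93818 + \sqrt{-139625}\right) + 295132\right) \frac{1}{905970} = \left(\left(-93818 + 5 i \sqrt{5585}\right) + 295132\right) \frac{1}{905970} = \left(201314 + 5 i \sqrt{5585}\right) \frac{1}{905970} = \frac{100657}{452985} + \frac{i \sqrt{5585}}{181194}$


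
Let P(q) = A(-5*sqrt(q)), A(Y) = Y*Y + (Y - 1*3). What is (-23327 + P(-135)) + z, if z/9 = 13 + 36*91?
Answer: 2896 - 15*I*sqrt(15) ≈ 2896.0 - 58.095*I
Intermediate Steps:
A(Y) = -3 + Y + Y**2 (A(Y) = Y**2 + (Y - 3) = Y**2 + (-3 + Y) = -3 + Y + Y**2)
z = 29601 (z = 9*(13 + 36*91) = 9*(13 + 3276) = 9*3289 = 29601)
P(q) = -3 - 5*sqrt(q) + 25*q (P(q) = -3 - 5*sqrt(q) + (-5*sqrt(q))**2 = -3 - 5*sqrt(q) + 25*q)
(-23327 + P(-135)) + z = (-23327 + (-3 - 15*I*sqrt(15) + 25*(-135))) + 29601 = (-23327 + (-3 - 15*I*sqrt(15) - 3375)) + 29601 = (-23327 + (-3378 - 15*I*sqrt(15))) + 29601 = (-26705 - 15*I*sqrt(15)) + 29601 = 2896 - 15*I*sqrt(15)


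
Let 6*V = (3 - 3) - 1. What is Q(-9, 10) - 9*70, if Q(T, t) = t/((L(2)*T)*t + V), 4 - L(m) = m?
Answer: -681090/1081 ≈ -630.06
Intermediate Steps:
V = -⅙ (V = ((3 - 3) - 1)/6 = (0 - 1)/6 = (⅙)*(-1) = -⅙ ≈ -0.16667)
L(m) = 4 - m
Q(T, t) = t/(-⅙ + 2*T*t) (Q(T, t) = t/(((4 - 1*2)*T)*t - ⅙) = t/(((4 - 2)*T)*t - ⅙) = t/((2*T)*t - ⅙) = t/(2*T*t - ⅙) = t/(-⅙ + 2*T*t))
Q(-9, 10) - 9*70 = 6*10/(-1 + 12*(-9)*10) - 9*70 = 6*10/(-1 - 1080) - 630 = 6*10/(-1081) - 630 = 6*10*(-1/1081) - 630 = -60/1081 - 630 = -681090/1081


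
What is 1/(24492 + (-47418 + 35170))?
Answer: 1/12244 ≈ 8.1673e-5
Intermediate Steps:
1/(24492 + (-47418 + 35170)) = 1/(24492 - 12248) = 1/12244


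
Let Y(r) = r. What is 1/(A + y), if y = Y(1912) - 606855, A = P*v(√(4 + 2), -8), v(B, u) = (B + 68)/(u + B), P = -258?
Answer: -17472397/10527037248797 - 9804*√6/10527037248797 ≈ -1.6620e-6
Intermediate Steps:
v(B, u) = (68 + B)/(B + u)
A = -258*(68 + √6)/(-8 + √6) (A = -258*(68 + √(4 + 2))/(√(4 + 2) - 8) = -258*(68 + √6)/(√6 - 8) = -258*(68 + √6)/(-8 + √6) ≈ 3274.6)
y = -604943 (y = 1912 - 606855 = -604943)
1/(A + y) = 1/((70950/29 + 9804*√6/29) - 604943) = 1/(-17472397/29 + 9804*√6/29)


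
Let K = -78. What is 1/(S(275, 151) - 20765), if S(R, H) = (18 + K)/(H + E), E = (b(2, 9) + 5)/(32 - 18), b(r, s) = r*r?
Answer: -2123/44084935 ≈ -4.8157e-5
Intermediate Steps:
b(r, s) = r²
E = 9/14 (E = (2² + 5)/(32 - 18) = (4 + 5)/14 = 9*(1/14) = 9/14 ≈ 0.64286)
S(R, H) = -60/(9/14 + H) (S(R, H) = (18 - 78)/(H + 9/14) = -60/(9/14 + H))
1/(S(275, 151) - 20765) = 1/(-840/(9 + 14*151) - 20765) = 1/(-840/(9 + 2114) - 20765) = 1/(-840/2123 - 20765) = 1/(-44084935/2123) = -2123/44084935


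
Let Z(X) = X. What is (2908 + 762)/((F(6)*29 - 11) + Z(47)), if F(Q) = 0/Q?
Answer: 1835/18 ≈ 101.94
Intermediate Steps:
F(Q) = 0
(2908 + 762)/((F(6)*29 - 11) + Z(47)) = (2908 + 762)/((0*29 - 11) + 47) = 3670/((0 - 11) + 47) = 3670/(-11 + 47) = 3670/36 = 3670*(1/36) = 1835/18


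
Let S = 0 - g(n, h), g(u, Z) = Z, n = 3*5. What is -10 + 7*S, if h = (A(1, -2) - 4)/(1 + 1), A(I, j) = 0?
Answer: 4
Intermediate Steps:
n = 15
h = -2 (h = (0 - 4)/(1 + 1) = -4/2 = -4*½ = -2)
S = 2 (S = 0 - 1*(-2) = 0 + 2 = 2)
-10 + 7*S = -10 + 7*2 = -10 + 14 = 4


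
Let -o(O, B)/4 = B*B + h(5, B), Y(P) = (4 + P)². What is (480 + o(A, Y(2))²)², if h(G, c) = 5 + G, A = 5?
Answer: 744779904910336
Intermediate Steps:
o(O, B) = -40 - 4*B² (o(O, B) = -4*(B*B + (5 + 5)) = -4*(B² + 10) = -4*(10 + B²) = -40 - 4*B²)
(480 + o(A, Y(2))²)² = (480 + (-40 - 4*(4 + 2)⁴)²)² = (480 + (-40 - 4*(6²)²)²)² = (480 + (-40 - 4*36²)²)² = (480 + (-40 - 4*1296)²)² = (480 + (-40 - 5184)²)² = (480 + (-5224)²)² = (480 + 27290176)² = 27290656² = 744779904910336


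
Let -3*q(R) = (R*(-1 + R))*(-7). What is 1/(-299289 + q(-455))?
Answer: 1/184831 ≈ 5.4103e-6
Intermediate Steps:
q(R) = 7*R*(-1 + R)/3 (q(R) = -R*(-1 + R)*(-7)/3 = -(-7)*R*(-1 + R)/3 = 7*R*(-1 + R)/3)
1/(-299289 + q(-455)) = 1/(-299289 + (7/3)*(-455)*(-1 - 455)) = 1/(-299289 + (7/3)*(-455)*(-456)) = 1/(-299289 + 484120) = 1/184831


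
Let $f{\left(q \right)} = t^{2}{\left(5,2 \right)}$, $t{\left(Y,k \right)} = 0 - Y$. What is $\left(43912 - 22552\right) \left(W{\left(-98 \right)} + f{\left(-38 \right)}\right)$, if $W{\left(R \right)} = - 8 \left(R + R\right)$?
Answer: $34026480$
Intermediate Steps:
$t{\left(Y,k \right)} = - Y$
$W{\left(R \right)} = - 16 R$ ($W{\left(R \right)} = - 8 \cdot 2 R = - 16 R$)
$f{\left(q \right)} = 25$ ($f{\left(q \right)} = \left(\left(-1\right) 5\right)^{2} = \left(-5\right)^{2} = 25$)
$\left(43912 - 22552\right) \left(W{\left(-98 \right)} + f{\left(-38 \right)}\right) = \left(43912 - 22552\right) \left(\left(-16\right) \left(-98\right) + 25\right) = 21360 \left(1568 + 25\right) = 21360 \cdot 1593 = 34026480$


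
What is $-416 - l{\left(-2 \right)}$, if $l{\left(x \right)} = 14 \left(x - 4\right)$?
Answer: $-332$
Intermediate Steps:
$l{\left(x \right)} = -56 + 14 x$ ($l{\left(x \right)} = 14 \left(-4 + x\right) = -56 + 14 x$)
$-416 - l{\left(-2 \right)} = -416 - \left(-56 + 14 \left(-2\right)\right) = -416 - \left(-56 - 28\right) = -416 - -84 = -416 + 84 = -332$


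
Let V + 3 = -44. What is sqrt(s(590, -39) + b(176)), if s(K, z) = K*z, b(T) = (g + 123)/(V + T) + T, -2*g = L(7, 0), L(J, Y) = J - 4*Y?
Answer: I*sqrt(1519860714)/258 ≈ 151.11*I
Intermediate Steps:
V = -47 (V = -3 - 44 = -47)
g = -7/2 (g = -(7 - 4*0)/2 = -(7 + 0)/2 = -1/2*7 = -7/2 ≈ -3.5000)
b(T) = T + 239/(2*(-47 + T)) (b(T) = (-7/2 + 123)/(-47 + T) + T = 239/(2*(-47 + T)) + T = T + 239/(2*(-47 + T)))
sqrt(s(590, -39) + b(176)) = sqrt(590*(-39) + (239/2 + 176**2 - 47*176)/(-47 + 176)) = sqrt(-23010 + (239/2 + 30976 - 8272)/129) = sqrt(-23010 + (1/129)*(45647/2)) = sqrt(-23010 + 45647/258) = sqrt(-5890933/258) = I*sqrt(1519860714)/258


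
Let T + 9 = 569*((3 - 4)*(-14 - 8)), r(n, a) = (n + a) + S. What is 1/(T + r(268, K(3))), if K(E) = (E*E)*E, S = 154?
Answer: 1/12958 ≈ 7.7172e-5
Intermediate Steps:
K(E) = E**3 (K(E) = E**2*E = E**3)
r(n, a) = 154 + a + n (r(n, a) = (n + a) + 154 = (a + n) + 154 = 154 + a + n)
T = 12509 (T = -9 + 569*((3 - 4)*(-14 - 8)) = -9 + 569*(-1*(-22)) = -9 + 569*22 = -9 + 12518 = 12509)
1/(T + r(268, K(3))) = 1/(12509 + (154 + 3**3 + 268)) = 1/(12509 + (154 + 27 + 268)) = 1/(12509 + 449) = 1/12958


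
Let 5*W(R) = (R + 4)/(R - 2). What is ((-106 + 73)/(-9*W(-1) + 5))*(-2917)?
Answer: 481305/34 ≈ 14156.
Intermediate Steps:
W(R) = (4 + R)/(5*(-2 + R)) (W(R) = ((R + 4)/(R - 2))/5 = ((4 + R)/(-2 + R))/5 = (4 + R)/(5*(-2 + R)))
((-106 + 73)/(-9*W(-1) + 5))*(-2917) = ((-106 + 73)/(-9*(4 - 1)/(5*(-2 - 1)) + 5))*(-2917) = -33/(-9*3/(5*(-3)) + 5)*(-2917) = -33/(-9*(-1)*3/(5*3) + 5)*(-2917) = -33/(-9*(-1/5) + 5)*(-2917) = -33/(9/5 + 5)*(-2917) = -33/34/5*(-2917) = -33*5/34*(-2917) = -165/34*(-2917) = 481305/34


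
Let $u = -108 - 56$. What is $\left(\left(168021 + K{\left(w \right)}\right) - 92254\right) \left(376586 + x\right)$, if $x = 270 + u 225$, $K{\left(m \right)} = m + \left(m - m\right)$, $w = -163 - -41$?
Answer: $25715971620$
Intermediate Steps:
$w = -122$ ($w = -163 + 41 = -122$)
$K{\left(m \right)} = m$ ($K{\left(m \right)} = m + 0 = m$)
$u = -164$ ($u = -108 - 56 = -164$)
$x = -36630$ ($x = 270 - 36900 = -36630$)
$\left(\left(168021 + K{\left(w \right)}\right) - 92254\right) \left(376586 + x\right) = \left(\left(168021 - 122\right) - 92254\right) \left(376586 - 36630\right) = \left(167899 - 92254\right) 339956 = 75645 \cdot 339956 = 25715971620$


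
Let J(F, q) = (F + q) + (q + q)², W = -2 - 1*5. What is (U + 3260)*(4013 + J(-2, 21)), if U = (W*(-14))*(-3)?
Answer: 17190936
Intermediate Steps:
W = -7 (W = -2 - 5 = -7)
J(F, q) = F + q + 4*q² (J(F, q) = (F + q) + (2*q)² = (F + q) + 4*q² = F + q + 4*q²)
U = -294 (U = -7*(-14)*(-3) = 98*(-3) = -294)
(U + 3260)*(4013 + J(-2, 21)) = (-294 + 3260)*(4013 + (-2 + 21 + 4*21²)) = 2966*(4013 + (-2 + 21 + 4*441)) = 2966*(4013 + (-2 + 21 + 1764)) = 2966*(4013 + 1783) = 2966*5796 = 17190936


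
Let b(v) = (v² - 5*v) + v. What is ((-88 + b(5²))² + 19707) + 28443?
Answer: 239119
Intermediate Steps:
b(v) = v² - 4*v
((-88 + b(5²))² + 19707) + 28443 = ((-88 + 5²*(-4 + 5²))² + 19707) + 28443 = ((-88 + 25*(-4 + 25))² + 19707) + 28443 = ((-88 + 25*21)² + 19707) + 28443 = ((-88 + 525)² + 19707) + 28443 = (437² + 19707) + 28443 = (190969 + 19707) + 28443 = 210676 + 28443 = 239119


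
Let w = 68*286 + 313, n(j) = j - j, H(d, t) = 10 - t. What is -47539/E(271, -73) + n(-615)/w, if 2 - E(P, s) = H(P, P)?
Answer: -47539/263 ≈ -180.76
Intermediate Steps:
n(j) = 0
w = 19761 (w = 19448 + 313 = 19761)
E(P, s) = -8 + P (E(P, s) = 2 - (10 - P) = 2 + (-10 + P) = -8 + P)
-47539/E(271, -73) + n(-615)/w = -47539/(-8 + 271) + 0/19761 = -47539/263 + 0*(1/19761) = -47539*1/263 + 0 = -47539/263 + 0 = -47539/263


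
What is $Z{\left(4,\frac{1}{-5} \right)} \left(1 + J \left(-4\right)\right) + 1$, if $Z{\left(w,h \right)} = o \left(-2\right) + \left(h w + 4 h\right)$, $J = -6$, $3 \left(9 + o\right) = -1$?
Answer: $\frac{1283}{3} \approx 427.67$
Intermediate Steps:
$o = - \frac{28}{3}$ ($o = -9 + \frac{1}{3} \left(-1\right) = -9 - \frac{1}{3} = - \frac{28}{3} \approx -9.3333$)
$Z{\left(w,h \right)} = \frac{56}{3} + 4 h + h w$ ($Z{\left(w,h \right)} = \left(- \frac{28}{3}\right) \left(-2\right) + \left(h w + 4 h\right) = \frac{56}{3} + \left(4 h + h w\right) = \frac{56}{3} + 4 h + h w$)
$Z{\left(4,\frac{1}{-5} \right)} \left(1 + J \left(-4\right)\right) + 1 = \left(\frac{56}{3} + \frac{4}{-5} + \frac{1}{-5} \cdot 4\right) \left(1 - -24\right) + 1 = \left(\frac{56}{3} + 4 \left(- \frac{1}{5}\right) - \frac{4}{5}\right) \left(1 + 24\right) + 1 = \left(\frac{56}{3} - \frac{4}{5} - \frac{4}{5}\right) 25 + 1 = \frac{256}{15} \cdot 25 + 1 = \frac{1280}{3} + 1 = \frac{1283}{3}$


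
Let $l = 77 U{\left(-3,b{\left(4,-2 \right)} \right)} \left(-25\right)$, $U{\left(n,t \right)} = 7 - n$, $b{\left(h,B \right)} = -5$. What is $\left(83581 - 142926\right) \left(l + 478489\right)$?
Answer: $-27253538455$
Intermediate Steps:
$l = -19250$ ($l = 77 \left(7 - -3\right) \left(-25\right) = 77 \left(7 + 3\right) \left(-25\right) = 77 \cdot 10 \left(-25\right) = 770 \left(-25\right) = -19250$)
$\left(83581 - 142926\right) \left(l + 478489\right) = \left(83581 - 142926\right) \left(-19250 + 478489\right) = \left(-59345\right) 459239 = -27253538455$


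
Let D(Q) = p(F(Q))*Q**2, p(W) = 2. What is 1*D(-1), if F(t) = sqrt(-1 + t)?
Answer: 2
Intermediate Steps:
D(Q) = 2*Q**2
1*D(-1) = 1*(2*(-1)**2) = 1*(2*1) = 1*2 = 2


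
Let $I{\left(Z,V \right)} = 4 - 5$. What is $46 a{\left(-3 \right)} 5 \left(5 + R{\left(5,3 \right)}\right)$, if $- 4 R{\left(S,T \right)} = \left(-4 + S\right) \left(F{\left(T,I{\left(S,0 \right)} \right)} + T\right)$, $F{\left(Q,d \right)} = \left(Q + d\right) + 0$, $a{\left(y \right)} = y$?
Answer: $- \frac{5175}{2} \approx -2587.5$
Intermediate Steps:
$I{\left(Z,V \right)} = -1$
$F{\left(Q,d \right)} = Q + d$
$R{\left(S,T \right)} = - \frac{\left(-1 + 2 T\right) \left(-4 + S\right)}{4}$ ($R{\left(S,T \right)} = - \frac{\left(-4 + S\right) \left(\left(T - 1\right) + T\right)}{4} = - \frac{\left(-4 + S\right) \left(\left(-1 + T\right) + T\right)}{4} = - \frac{\left(-4 + S\right) \left(-1 + 2 T\right)}{4} = - \frac{\left(-1 + 2 T\right) \left(-4 + S\right)}{4}$)
$46 a{\left(-3 \right)} 5 \left(5 + R{\left(5,3 \right)}\right) = 46 \left(-3\right) 5 \left(5 + \left(-1 + 2 \cdot 3 + \frac{1}{4} \cdot 5 - \frac{5}{2} \cdot 3\right)\right) = - 138 \cdot 5 \left(5 + \left(-1 + 6 + \frac{5}{4} - \frac{15}{2}\right)\right) = - 138 \cdot 5 \left(5 - \frac{5}{4}\right) = - 138 \cdot 5 \cdot \frac{15}{4} = \left(-138\right) \frac{75}{4} = - \frac{5175}{2}$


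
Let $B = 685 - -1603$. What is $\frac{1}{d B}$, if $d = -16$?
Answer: $- \frac{1}{36608} \approx -2.7316 \cdot 10^{-5}$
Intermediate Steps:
$B = 2288$ ($B = 685 + 1603 = 2288$)
$\frac{1}{d B} = \frac{1}{\left(-16\right) 2288} = \frac{1}{-36608} = - \frac{1}{36608}$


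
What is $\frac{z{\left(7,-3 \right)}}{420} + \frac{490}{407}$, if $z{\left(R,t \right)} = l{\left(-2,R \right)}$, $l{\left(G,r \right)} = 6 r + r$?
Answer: $\frac{32249}{24420} \approx 1.3206$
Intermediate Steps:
$l{\left(G,r \right)} = 7 r$
$z{\left(R,t \right)} = 7 R$
$\frac{z{\left(7,-3 \right)}}{420} + \frac{490}{407} = \frac{7 \cdot 7}{420} + \frac{490}{407} = 49 \cdot \frac{1}{420} + 490 \cdot \frac{1}{407} = \frac{7}{60} + \frac{490}{407} = \frac{32249}{24420}$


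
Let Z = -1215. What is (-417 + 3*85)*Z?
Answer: 196830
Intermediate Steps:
(-417 + 3*85)*Z = (-417 + 3*85)*(-1215) = (-417 + 255)*(-1215) = -162*(-1215) = 196830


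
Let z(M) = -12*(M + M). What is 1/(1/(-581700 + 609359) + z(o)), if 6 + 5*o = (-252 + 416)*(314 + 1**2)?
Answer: -138295/34288751659 ≈ -4.0332e-6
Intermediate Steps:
o = 51654/5 (o = -6/5 + ((-252 + 416)*(314 + 1**2))/5 = -6/5 + (164*(314 + 1))/5 = -6/5 + (164*315)/5 = -6/5 + (1/5)*51660 = -6/5 + 10332 = 51654/5 ≈ 10331.)
z(M) = -24*M
1/(1/(-581700 + 609359) + z(o)) = 1/(1/(-581700 + 609359) - 24*51654/5) = 1/(1/27659 - 1239696/5) = 1/(-34288751659/138295) = -138295/34288751659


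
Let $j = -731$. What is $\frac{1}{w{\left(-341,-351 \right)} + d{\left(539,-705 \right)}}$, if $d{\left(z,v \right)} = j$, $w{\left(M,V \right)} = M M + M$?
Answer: $\frac{1}{115209} \approx 8.6799 \cdot 10^{-6}$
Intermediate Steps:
$w{\left(M,V \right)} = M + M^{2}$ ($w{\left(M,V \right)} = M^{2} + M = M + M^{2}$)
$d{\left(z,v \right)} = -731$
$\frac{1}{w{\left(-341,-351 \right)} + d{\left(539,-705 \right)}} = \frac{1}{- 341 \left(1 - 341\right) - 731} = \frac{1}{\left(-341\right) \left(-340\right) - 731} = \frac{1}{115940 - 731} = \frac{1}{115209}$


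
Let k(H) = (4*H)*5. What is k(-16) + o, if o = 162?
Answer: -158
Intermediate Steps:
k(H) = 20*H
k(-16) + o = 20*(-16) + 162 = -320 + 162 = -158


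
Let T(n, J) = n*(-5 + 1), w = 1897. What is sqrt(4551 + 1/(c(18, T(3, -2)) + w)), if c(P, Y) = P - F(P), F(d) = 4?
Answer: sqrt(339181518)/273 ≈ 67.461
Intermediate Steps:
T(n, J) = -4*n (T(n, J) = n*(-4) = -4*n)
c(P, Y) = -4 + P (c(P, Y) = P - 1*4 = P - 4 = -4 + P)
sqrt(4551 + 1/(c(18, T(3, -2)) + w)) = sqrt(4551 + 1/((-4 + 18) + 1897)) = sqrt(4551 + 1/(14 + 1897)) = sqrt(4551 + 1/1911) = sqrt(8696962/1911) = sqrt(339181518)/273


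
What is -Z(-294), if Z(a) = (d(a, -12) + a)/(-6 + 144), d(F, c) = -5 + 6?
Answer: 293/138 ≈ 2.1232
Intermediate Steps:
d(F, c) = 1
Z(a) = 1/138 + a/138 (Z(a) = (1 + a)/(-6 + 144) = (1 + a)/138 = (1 + a)*(1/138) = 1/138 + a/138)
-Z(-294) = -(1/138 + (1/138)*(-294)) = -(1/138 - 49/23) = -1*(-293/138) = 293/138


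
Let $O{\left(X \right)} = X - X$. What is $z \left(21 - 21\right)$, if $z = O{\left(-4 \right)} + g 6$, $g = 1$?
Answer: $0$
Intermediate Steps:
$O{\left(X \right)} = 0$
$z = 6$ ($z = 0 + 1 \cdot 6 = 0 + 6 = 6$)
$z \left(21 - 21\right) = 6 \left(21 - 21\right) = 6 \cdot 0 = 0$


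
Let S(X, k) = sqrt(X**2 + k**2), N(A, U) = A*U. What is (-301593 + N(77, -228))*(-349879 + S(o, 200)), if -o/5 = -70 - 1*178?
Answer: 111663532971 - 12765960*sqrt(986) ≈ 1.1126e+11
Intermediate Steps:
o = 1240 (o = -5*(-70 - 1*178) = -5*(-70 - 178) = -5*(-248) = 1240)
(-301593 + N(77, -228))*(-349879 + S(o, 200)) = (-301593 + 77*(-228))*(-349879 + sqrt(1240**2 + 200**2)) = (-301593 - 17556)*(-349879 + sqrt(1537600 + 40000)) = -319149*(-349879 + sqrt(1577600)) = -319149*(-349879 + 40*sqrt(986)) = 111663532971 - 12765960*sqrt(986)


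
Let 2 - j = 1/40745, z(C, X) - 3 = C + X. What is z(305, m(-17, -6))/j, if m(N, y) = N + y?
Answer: 3870775/27163 ≈ 142.50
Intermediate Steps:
z(C, X) = 3 + C + X (z(C, X) = 3 + (C + X) = 3 + C + X)
j = 81489/40745 (j = 2 - 1/40745 = 81489/40745 ≈ 2.0000)
z(305, m(-17, -6))/j = (3 + 305 + (-17 - 6))/(81489/40745) = (3 + 305 - 23)*(40745/81489) = 285*(40745/81489) = 3870775/27163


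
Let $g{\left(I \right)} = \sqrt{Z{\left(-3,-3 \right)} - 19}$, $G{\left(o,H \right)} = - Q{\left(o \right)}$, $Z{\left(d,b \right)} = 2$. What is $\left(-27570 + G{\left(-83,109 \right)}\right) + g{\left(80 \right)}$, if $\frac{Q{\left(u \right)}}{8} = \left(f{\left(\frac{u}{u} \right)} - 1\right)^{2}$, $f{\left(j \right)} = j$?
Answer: $-27570 + i \sqrt{17} \approx -27570.0 + 4.1231 i$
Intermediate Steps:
$Q{\left(u \right)} = 0$ ($Q{\left(u \right)} = 8 \left(\frac{u}{u} - 1\right)^{2} = 8 \left(1 - 1\right)^{2} = 8 \cdot 0^{2} = 8 \cdot 0 = 0$)
$G{\left(o,H \right)} = 0$ ($G{\left(o,H \right)} = \left(-1\right) 0 = 0$)
$g{\left(I \right)} = i \sqrt{17}$ ($g{\left(I \right)} = \sqrt{2 - 19} = \sqrt{-17} = i \sqrt{17}$)
$\left(-27570 + G{\left(-83,109 \right)}\right) + g{\left(80 \right)} = \left(-27570 + 0\right) + i \sqrt{17} = -27570 + i \sqrt{17}$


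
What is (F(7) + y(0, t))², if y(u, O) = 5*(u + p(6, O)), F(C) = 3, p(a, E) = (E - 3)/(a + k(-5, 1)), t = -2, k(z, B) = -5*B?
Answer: 484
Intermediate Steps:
p(a, E) = (-3 + E)/(-5 + a) (p(a, E) = (E - 3)/(a - 5*1) = (-3 + E)/(a - 5) = (-3 + E)/(-5 + a))
y(u, O) = -15 + 5*O + 5*u (y(u, O) = 5*(u + (-3 + O)/(-5 + 6)) = 5*(u + (-3 + O)/1) = 5*(u + 1*(-3 + O)) = 5*(u + (-3 + O)) = 5*(-3 + O + u) = -15 + 5*O + 5*u)
(F(7) + y(0, t))² = (3 + (-15 + 5*(-2) + 5*0))² = (3 + (-15 - 10 + 0))² = (3 - 25)² = (-22)² = 484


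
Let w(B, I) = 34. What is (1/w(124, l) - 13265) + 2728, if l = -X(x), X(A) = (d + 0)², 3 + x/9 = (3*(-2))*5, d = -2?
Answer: -358257/34 ≈ -10537.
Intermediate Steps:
x = -297 (x = -27 + 9*((3*(-2))*5) = -27 + 9*(-6*5) = -27 + 9*(-30) = -27 - 270 = -297)
X(A) = 4 (X(A) = (-2 + 0)² = (-2)² = 4)
l = -4 (l = -1*4 = -4)
(1/w(124, l) - 13265) + 2728 = (1/34 - 13265) + 2728 = -451009/34 + 2728 = -358257/34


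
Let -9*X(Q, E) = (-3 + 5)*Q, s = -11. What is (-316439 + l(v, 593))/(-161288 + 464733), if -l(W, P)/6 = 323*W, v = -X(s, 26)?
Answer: -187021/182067 ≈ -1.0272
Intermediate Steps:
X(Q, E) = -2*Q/9 (X(Q, E) = -(-3 + 5)*Q/9 = -2*Q/9)
v = -22/9 (v = -(-2)*(-11)/9 = -1*22/9 = -22/9 ≈ -2.4444)
l(W, P) = -1938*W
(-316439 + l(v, 593))/(-161288 + 464733) = (-316439 - 1938*(-22/9))/(-161288 + 464733) = (-316439 + 14212/3)/303445 = -935105/3*1/303445 = -187021/182067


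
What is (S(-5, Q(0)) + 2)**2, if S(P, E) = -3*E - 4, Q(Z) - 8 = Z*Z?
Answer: 676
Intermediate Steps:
Q(Z) = 8 + Z**2 (Q(Z) = 8 + Z*Z = 8 + Z**2)
S(P, E) = -4 - 3*E
(S(-5, Q(0)) + 2)**2 = ((-4 - 3*(8 + 0**2)) + 2)**2 = ((-4 - 3*(8 + 0)) + 2)**2 = ((-4 - 3*8) + 2)**2 = ((-4 - 24) + 2)**2 = (-28 + 2)**2 = (-26)**2 = 676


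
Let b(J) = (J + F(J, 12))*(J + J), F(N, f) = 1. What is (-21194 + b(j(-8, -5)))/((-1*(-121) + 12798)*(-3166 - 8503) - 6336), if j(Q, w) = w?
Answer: 21154/150758147 ≈ 0.00014032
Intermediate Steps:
b(J) = 2*J*(1 + J) (b(J) = (J + 1)*(J + J) = (1 + J)*(2*J) = 2*J*(1 + J))
(-21194 + b(j(-8, -5)))/((-1*(-121) + 12798)*(-3166 - 8503) - 6336) = (-21194 + 2*(-5)*(1 - 5))/((-1*(-121) + 12798)*(-3166 - 8503) - 6336) = (-21194 + 2*(-5)*(-4))/((121 + 12798)*(-11669) - 6336) = (-21194 + 40)/(12919*(-11669) - 6336) = -21154/(-150751811 - 6336) = -21154/(-150758147) = -21154*(-1/150758147) = 21154/150758147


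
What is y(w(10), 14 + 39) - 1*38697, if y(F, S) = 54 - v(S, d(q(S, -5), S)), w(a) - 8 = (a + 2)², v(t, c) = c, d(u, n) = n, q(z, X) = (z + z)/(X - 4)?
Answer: -38696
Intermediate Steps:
q(z, X) = 2*z/(-4 + X) (q(z, X) = (2*z)/(-4 + X) = 2*z/(-4 + X))
w(a) = 8 + (2 + a)² (w(a) = 8 + (a + 2)² = 8 + (2 + a)²)
y(F, S) = 54 - S
y(w(10), 14 + 39) - 1*38697 = (54 - (14 + 39)) - 1*38697 = (54 - 1*53) - 38697 = (54 - 53) - 38697 = 1 - 38697 = -38696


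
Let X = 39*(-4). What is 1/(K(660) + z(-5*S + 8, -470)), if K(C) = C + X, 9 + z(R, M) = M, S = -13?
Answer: 1/25 ≈ 0.040000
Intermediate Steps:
X = -156
z(R, M) = -9 + M
K(C) = -156 + C (K(C) = C - 156 = -156 + C)
1/(K(660) + z(-5*S + 8, -470)) = 1/((-156 + 660) + (-9 - 470)) = 1/(504 - 479) = 1/25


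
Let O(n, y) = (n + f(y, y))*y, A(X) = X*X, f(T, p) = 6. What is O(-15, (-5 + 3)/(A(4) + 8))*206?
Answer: 309/2 ≈ 154.50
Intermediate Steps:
A(X) = X²
O(n, y) = y*(6 + n) (O(n, y) = (n + 6)*y = (6 + n)*y = y*(6 + n))
O(-15, (-5 + 3)/(A(4) + 8))*206 = (((-5 + 3)/(4² + 8))*(6 - 15))*206 = (-2/(16 + 8)*(-9))*206 = (-2/24*(-9))*206 = (-2*1/24*(-9))*206 = -1/12*(-9)*206 = (¾)*206 = 309/2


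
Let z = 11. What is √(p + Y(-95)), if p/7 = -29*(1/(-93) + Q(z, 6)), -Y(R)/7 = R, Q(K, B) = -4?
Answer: 34*√11067/93 ≈ 38.460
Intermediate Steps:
Y(R) = -7*R
p = 75719/93 (p = 7*(-29*(1/(-93) - 4)) = 7*(-29*(-1/93 - 4)) = 7*(-29*(-373/93)) = 7*(10817/93) = 75719/93 ≈ 814.18)
√(p + Y(-95)) = √(75719/93 - 7*(-95)) = √(75719/93 + 665) = √(137564/93) = 34*√11067/93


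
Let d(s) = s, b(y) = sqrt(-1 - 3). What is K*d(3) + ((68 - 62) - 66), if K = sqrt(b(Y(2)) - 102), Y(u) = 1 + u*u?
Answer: -60 + 3*sqrt(-102 + 2*I) ≈ -59.703 + 30.3*I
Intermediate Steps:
Y(u) = 1 + u**2
b(y) = 2*I (b(y) = sqrt(-4) = 2*I)
K = sqrt(-102 + 2*I) (K = sqrt(2*I - 102) = sqrt(-102 + 2*I) ≈ 0.09901 + 10.1*I)
K*d(3) + ((68 - 62) - 66) = sqrt(-102 + 2*I)*3 + ((68 - 62) - 66) = 3*sqrt(-102 + 2*I) + (6 - 66) = 3*sqrt(-102 + 2*I) - 60 = -60 + 3*sqrt(-102 + 2*I)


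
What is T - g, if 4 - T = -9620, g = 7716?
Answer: 1908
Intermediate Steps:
T = 9624 (T = 4 - 1*(-9620) = 4 + 9620 = 9624)
T - g = 9624 - 1*7716 = 9624 - 7716 = 1908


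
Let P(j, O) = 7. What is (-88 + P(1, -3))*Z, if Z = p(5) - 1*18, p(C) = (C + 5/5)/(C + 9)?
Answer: 9963/7 ≈ 1423.3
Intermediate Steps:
p(C) = (1 + C)/(9 + C) (p(C) = (C + 5*(1/5))/(9 + C) = (C + 1)/(9 + C) = (1 + C)/(9 + C))
Z = -123/7 (Z = (1 + 5)/(9 + 5) - 1*18 = 6/14 - 18 = (1/14)*6 - 18 = 3/7 - 18 = -123/7 ≈ -17.571)
(-88 + P(1, -3))*Z = (-88 + 7)*(-123/7) = -81*(-123/7) = 9963/7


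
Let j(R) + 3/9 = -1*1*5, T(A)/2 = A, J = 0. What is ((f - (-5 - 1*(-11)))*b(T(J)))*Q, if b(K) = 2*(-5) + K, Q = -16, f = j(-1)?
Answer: -5440/3 ≈ -1813.3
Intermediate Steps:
T(A) = 2*A
j(R) = -16/3 (j(R) = -1/3 - 1*1*5 = -1/3 - 1*5 = -1/3 - 5 = -16/3)
f = -16/3 ≈ -5.3333
b(K) = -10 + K
((f - (-5 - 1*(-11)))*b(T(J)))*Q = ((-16/3 - (-5 - 1*(-11)))*(-10 + 2*0))*(-16) = ((-16/3 - (-5 + 11))*(-10 + 0))*(-16) = ((-16/3 - 1*6)*(-10))*(-16) = ((-16/3 - 6)*(-10))*(-16) = -34/3*(-10)*(-16) = (340/3)*(-16) = -5440/3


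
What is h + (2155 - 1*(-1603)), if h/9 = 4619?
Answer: 45329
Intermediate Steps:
h = 41571 (h = 9*4619 = 41571)
h + (2155 - 1*(-1603)) = 41571 + (2155 - 1*(-1603)) = 41571 + (2155 + 1603) = 41571 + 3758 = 45329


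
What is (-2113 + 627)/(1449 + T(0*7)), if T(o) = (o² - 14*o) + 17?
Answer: -743/733 ≈ -1.0136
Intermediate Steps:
T(o) = 17 + o² - 14*o
(-2113 + 627)/(1449 + T(0*7)) = (-2113 + 627)/(1449 + (17 + (0*7)² - 0*7)) = -1486/(1449 + (17 + 0² - 14*0)) = -1486/(1449 + (17 + 0 + 0)) = -1486/(1449 + 17) = -1486/1466 = -1486*1/1466 = -743/733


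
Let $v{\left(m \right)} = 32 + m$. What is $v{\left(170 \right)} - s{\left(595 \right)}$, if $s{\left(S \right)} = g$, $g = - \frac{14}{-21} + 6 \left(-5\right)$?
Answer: $\frac{694}{3} \approx 231.33$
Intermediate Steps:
$g = - \frac{88}{3}$ ($g = \left(-14\right) \left(- \frac{1}{21}\right) - 30 = \frac{2}{3} - 30 = - \frac{88}{3} \approx -29.333$)
$s{\left(S \right)} = - \frac{88}{3}$
$v{\left(170 \right)} - s{\left(595 \right)} = \left(32 + 170\right) - - \frac{88}{3} = 202 + \frac{88}{3} = \frac{694}{3}$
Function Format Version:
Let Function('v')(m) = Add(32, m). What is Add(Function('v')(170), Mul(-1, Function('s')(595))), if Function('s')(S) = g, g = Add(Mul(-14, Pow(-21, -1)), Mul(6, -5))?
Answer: Rational(694, 3) ≈ 231.33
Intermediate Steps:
g = Rational(-88, 3) (g = Add(Mul(-14, Rational(-1, 21)), -30) = Add(Rational(2, 3), -30) = Rational(-88, 3) ≈ -29.333)
Function('s')(S) = Rational(-88, 3)
Add(Function('v')(170), Mul(-1, Function('s')(595))) = Add(Add(32, 170), Mul(-1, Rational(-88, 3))) = Add(202, Rational(88, 3)) = Rational(694, 3)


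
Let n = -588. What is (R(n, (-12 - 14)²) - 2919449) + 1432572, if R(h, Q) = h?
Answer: -1487465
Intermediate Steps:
(R(n, (-12 - 14)²) - 2919449) + 1432572 = (-588 - 2919449) + 1432572 = -2920037 + 1432572 = -1487465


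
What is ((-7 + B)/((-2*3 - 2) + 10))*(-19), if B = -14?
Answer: 399/2 ≈ 199.50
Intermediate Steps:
((-7 + B)/((-2*3 - 2) + 10))*(-19) = ((-7 - 14)/((-2*3 - 2) + 10))*(-19) = -21/((-6 - 2) + 10)*(-19) = -21/(-8 + 10)*(-19) = -21/2*(-19) = 399/2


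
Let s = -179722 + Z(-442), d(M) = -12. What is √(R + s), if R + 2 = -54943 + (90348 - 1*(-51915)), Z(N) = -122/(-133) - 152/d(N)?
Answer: 4*I*√919290414/399 ≈ 303.96*I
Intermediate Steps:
Z(N) = 5420/399 (Z(N) = -122/(-133) - 152/(-12) = -122*(-1/133) - 152*(-1/12) = 122/133 + 38/3 = 5420/399)
s = -71703658/399 (s = -179722 + 5420/399 = -71703658/399 ≈ -1.7971e+5)
R = 87318 (R = -2 + (-54943 + (90348 - 1*(-51915))) = -2 + (-54943 + (90348 + 51915)) = -2 + (-54943 + 142263) = -2 + 87320 = 87318)
√(R + s) = √(87318 - 71703658/399) = √(-36863776/399) = 4*I*√919290414/399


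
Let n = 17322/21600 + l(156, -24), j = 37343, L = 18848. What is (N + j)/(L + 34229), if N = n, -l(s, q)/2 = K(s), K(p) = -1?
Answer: 134444887/191077200 ≈ 0.70362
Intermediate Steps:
l(s, q) = 2 (l(s, q) = -2*(-1) = 2)
n = 10087/3600 (n = 17322/21600 + 2 = 17322*(1/21600) + 2 = 2887/3600 + 2 = 10087/3600 ≈ 2.8019)
N = 10087/3600 ≈ 2.8019
(N + j)/(L + 34229) = (10087/3600 + 37343)/(18848 + 34229) = (134444887/3600)/53077 = (134444887/3600)*(1/53077) = 134444887/191077200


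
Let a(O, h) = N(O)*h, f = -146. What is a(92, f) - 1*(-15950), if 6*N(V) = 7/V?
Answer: 4401689/276 ≈ 15948.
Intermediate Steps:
N(V) = 7/(6*V) (N(V) = (7/V)/6 = 7/(6*V))
a(O, h) = 7*h/(6*O) (a(O, h) = (7/(6*O))*h = 7*h/(6*O))
a(92, f) - 1*(-15950) = (7/6)*(-146)/92 - 1*(-15950) = (7/6)*(-146)*(1/92) + 15950 = -511/276 + 15950 = 4401689/276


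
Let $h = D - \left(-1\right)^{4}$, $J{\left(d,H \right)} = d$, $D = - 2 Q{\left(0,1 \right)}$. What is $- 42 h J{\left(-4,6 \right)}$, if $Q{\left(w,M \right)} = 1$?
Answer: $-504$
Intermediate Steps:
$D = -2$ ($D = \left(-2\right) 1 = -2$)
$h = -3$ ($h = -2 - \left(-1\right)^{4} = -2 - 1 = -3$)
$- 42 h J{\left(-4,6 \right)} = \left(-42\right) \left(-3\right) \left(-4\right) = 126 \left(-4\right) = -504$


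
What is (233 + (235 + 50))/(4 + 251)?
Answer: 518/255 ≈ 2.0314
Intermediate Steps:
(233 + (235 + 50))/(4 + 251) = (233 + 285)/255 = 518*(1/255) = 518/255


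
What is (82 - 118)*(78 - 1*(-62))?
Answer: -5040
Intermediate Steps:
(82 - 118)*(78 - 1*(-62)) = -36*(78 + 62) = -36*140 = -5040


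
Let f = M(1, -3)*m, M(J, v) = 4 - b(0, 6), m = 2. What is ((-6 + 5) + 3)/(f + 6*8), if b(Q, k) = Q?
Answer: 1/28 ≈ 0.035714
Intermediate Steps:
M(J, v) = 4 (M(J, v) = 4 - 1*0 = 4 + 0 = 4)
f = 8 (f = 4*2 = 8)
((-6 + 5) + 3)/(f + 6*8) = ((-6 + 5) + 3)/(8 + 6*8) = (-1 + 3)/(8 + 48) = 2/56 = 2*(1/56) = 1/28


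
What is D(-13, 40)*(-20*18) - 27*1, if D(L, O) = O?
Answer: -14427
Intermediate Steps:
D(-13, 40)*(-20*18) - 27*1 = 40*(-20*18) - 27*1 = 40*(-360) - 27 = -14400 - 27 = -14427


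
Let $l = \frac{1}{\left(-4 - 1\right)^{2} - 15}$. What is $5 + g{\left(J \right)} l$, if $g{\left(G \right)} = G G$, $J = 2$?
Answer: $\frac{27}{5} \approx 5.4$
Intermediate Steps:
$l = \frac{1}{10}$ ($l = \frac{1}{\left(-5\right)^{2} - 15} = \frac{1}{25 - 15} = \frac{1}{10} \approx 0.1$)
$g{\left(G \right)} = G^{2}$
$5 + g{\left(J \right)} l = 5 + 2^{2} \cdot \frac{1}{10} = 5 + 4 \cdot \frac{1}{10} = 5 + \frac{2}{5} = \frac{27}{5}$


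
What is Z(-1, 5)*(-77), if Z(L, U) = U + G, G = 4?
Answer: -693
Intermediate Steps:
Z(L, U) = 4 + U (Z(L, U) = U + 4 = 4 + U)
Z(-1, 5)*(-77) = (4 + 5)*(-77) = 9*(-77) = -693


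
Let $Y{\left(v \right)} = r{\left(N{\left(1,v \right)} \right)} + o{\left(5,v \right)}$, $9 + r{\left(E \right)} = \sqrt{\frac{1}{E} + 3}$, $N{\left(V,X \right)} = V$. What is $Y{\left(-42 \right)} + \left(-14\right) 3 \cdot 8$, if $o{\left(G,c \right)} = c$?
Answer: $-385$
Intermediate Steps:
$r{\left(E \right)} = -9 + \sqrt{3 + \frac{1}{E}}$ ($r{\left(E \right)} = -9 + \sqrt{\frac{1}{E} + 3} = -9 + \sqrt{3 + \frac{1}{E}}$)
$Y{\left(v \right)} = -7 + v$ ($Y{\left(v \right)} = \left(-9 + \sqrt{3 + 1^{-1}}\right) + v = \left(-9 + \sqrt{3 + 1}\right) + v = \left(-9 + \sqrt{4}\right) + v = \left(-9 + 2\right) + v = -7 + v$)
$Y{\left(-42 \right)} + \left(-14\right) 3 \cdot 8 = \left(-7 - 42\right) + \left(-14\right) 3 \cdot 8 = -49 - 336 = -385$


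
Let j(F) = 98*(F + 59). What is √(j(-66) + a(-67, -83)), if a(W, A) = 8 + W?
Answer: I*√745 ≈ 27.295*I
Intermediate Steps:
j(F) = 5782 + 98*F (j(F) = 98*(59 + F) = 5782 + 98*F)
√(j(-66) + a(-67, -83)) = √((5782 + 98*(-66)) + (8 - 67)) = √((5782 - 6468) - 59) = √(-686 - 59) = √(-745) = I*√745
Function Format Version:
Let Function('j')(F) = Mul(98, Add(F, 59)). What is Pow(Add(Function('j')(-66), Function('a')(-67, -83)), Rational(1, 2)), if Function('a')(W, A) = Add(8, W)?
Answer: Mul(I, Pow(745, Rational(1, 2))) ≈ Mul(27.295, I)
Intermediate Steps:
Function('j')(F) = Add(5782, Mul(98, F)) (Function('j')(F) = Mul(98, Add(59, F)) = Add(5782, Mul(98, F)))
Pow(Add(Function('j')(-66), Function('a')(-67, -83)), Rational(1, 2)) = Pow(Add(Add(5782, Mul(98, -66)), Add(8, -67)), Rational(1, 2)) = Pow(Add(Add(5782, -6468), -59), Rational(1, 2)) = Pow(Add(-686, -59), Rational(1, 2)) = Pow(-745, Rational(1, 2)) = Mul(I, Pow(745, Rational(1, 2)))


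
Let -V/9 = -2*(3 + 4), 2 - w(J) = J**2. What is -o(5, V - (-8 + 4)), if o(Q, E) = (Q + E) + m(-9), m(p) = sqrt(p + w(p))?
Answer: -135 - 2*I*sqrt(22) ≈ -135.0 - 9.3808*I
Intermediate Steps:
w(J) = 2 - J**2
m(p) = sqrt(2 + p - p**2) (m(p) = sqrt(p + (2 - p**2)) = sqrt(2 + p - p**2))
V = 126 (V = -(-18)*(3 + 4) = -(-18)*7 = -9*(-14) = 126)
o(Q, E) = E + Q + 2*I*sqrt(22) (o(Q, E) = (Q + E) + sqrt(2 - 9 - 1*(-9)**2) = (E + Q) + sqrt(2 - 9 - 1*81) = (E + Q) + sqrt(2 - 9 - 81) = (E + Q) + sqrt(-88) = (E + Q) + 2*I*sqrt(22) = E + Q + 2*I*sqrt(22))
-o(5, V - (-8 + 4)) = -((126 - (-8 + 4)) + 5 + 2*I*sqrt(22)) = -((126 - 1*(-4)) + 5 + 2*I*sqrt(22)) = -((126 + 4) + 5 + 2*I*sqrt(22)) = -(130 + 5 + 2*I*sqrt(22)) = -(135 + 2*I*sqrt(22)) = -135 - 2*I*sqrt(22)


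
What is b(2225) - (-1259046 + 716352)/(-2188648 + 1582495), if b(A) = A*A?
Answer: 1000278550977/202051 ≈ 4.9506e+6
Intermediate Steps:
b(A) = A²
b(2225) - (-1259046 + 716352)/(-2188648 + 1582495) = 2225² - (-1259046 + 716352)/(-2188648 + 1582495) = 4950625 - (-542694)/(-606153) = 4950625 - (-542694)*(-1)/606153 = 4950625 - 1*180898/202051 = 4950625 - 180898/202051 = 1000278550977/202051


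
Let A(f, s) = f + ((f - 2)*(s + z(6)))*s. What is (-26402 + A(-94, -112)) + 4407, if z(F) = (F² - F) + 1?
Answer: -893001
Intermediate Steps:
z(F) = 1 + F² - F
A(f, s) = f + s*(-2 + f)*(31 + s) (A(f, s) = f + ((f - 2)*(s + (1 + 6² - 1*6)))*s = f + ((-2 + f)*(s + (1 + 36 - 6)))*s = f + ((-2 + f)*(s + 31))*s = f + ((-2 + f)*(31 + s))*s = f + s*(-2 + f)*(31 + s))
(-26402 + A(-94, -112)) + 4407 = (-26402 + (-94 - 62*(-112) - 2*(-112)² - 94*(-112)² + 31*(-94)*(-112))) + 4407 = (-26402 + (-94 + 6944 - 2*12544 - 94*12544 + 326368)) + 4407 = (-26402 + (-94 + 6944 - 25088 - 1179136 + 326368)) + 4407 = (-26402 - 871006) + 4407 = -897408 + 4407 = -893001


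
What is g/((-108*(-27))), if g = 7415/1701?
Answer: 7415/4960116 ≈ 0.0014949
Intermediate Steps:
g = 7415/1701 (g = 7415*(1/1701) = 7415/1701 ≈ 4.3592)
g/((-108*(-27))) = 7415/(1701*((-108*(-27)))) = (7415/1701)/2916 = (7415/1701)*(1/2916) = 7415/4960116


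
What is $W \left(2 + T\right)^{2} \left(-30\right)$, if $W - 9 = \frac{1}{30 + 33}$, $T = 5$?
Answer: $- \frac{39760}{3} \approx -13253.0$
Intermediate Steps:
$W = \frac{568}{63}$ ($W = 9 + \frac{1}{30 + 33} = 9 + \frac{1}{63} = \frac{568}{63} \approx 9.0159$)
$W \left(2 + T\right)^{2} \left(-30\right) = \frac{568 \left(2 + 5\right)^{2}}{63} \left(-30\right) = \frac{568 \cdot 7^{2}}{63} \left(-30\right) = \frac{568}{63} \cdot 49 \left(-30\right) = \frac{3976}{9} \left(-30\right) = - \frac{39760}{3}$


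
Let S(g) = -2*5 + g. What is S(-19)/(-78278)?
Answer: 29/78278 ≈ 0.00037047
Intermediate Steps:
S(g) = -10 + g
S(-19)/(-78278) = (-10 - 19)/(-78278) = -29*(-1/78278) = 29/78278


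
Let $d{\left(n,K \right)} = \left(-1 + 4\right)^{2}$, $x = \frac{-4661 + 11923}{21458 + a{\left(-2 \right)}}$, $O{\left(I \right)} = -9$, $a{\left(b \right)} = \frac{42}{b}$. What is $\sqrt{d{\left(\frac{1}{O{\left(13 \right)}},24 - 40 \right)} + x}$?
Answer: $\frac{\sqrt{4291580215}}{21437} \approx 3.0559$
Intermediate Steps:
$x = \frac{7262}{21437}$ ($x = \frac{-4661 + 11923}{21458 + \frac{42}{-2}} = \frac{7262}{21458 + 42 \left(- \frac{1}{2}\right)} = \frac{7262}{21458 - 21} = \frac{7262}{21437} \approx 0.33876$)
$d{\left(n,K \right)} = 9$ ($d{\left(n,K \right)} = 3^{2} = 9$)
$\sqrt{d{\left(\frac{1}{O{\left(13 \right)}},24 - 40 \right)} + x} = \sqrt{9 + \frac{7262}{21437}} = \sqrt{\frac{200195}{21437}} = \frac{\sqrt{4291580215}}{21437}$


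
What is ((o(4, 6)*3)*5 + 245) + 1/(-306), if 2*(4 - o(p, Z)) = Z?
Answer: 79559/306 ≈ 260.00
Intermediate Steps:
o(p, Z) = 4 - Z/2
((o(4, 6)*3)*5 + 245) + 1/(-306) = (((4 - ½*6)*3)*5 + 245) + 1/(-306) = (((4 - 3)*3)*5 + 245) - 1/306 = ((1*3)*5 + 245) - 1/306 = (3*5 + 245) - 1/306 = (15 + 245) - 1/306 = 260 - 1/306 = 79559/306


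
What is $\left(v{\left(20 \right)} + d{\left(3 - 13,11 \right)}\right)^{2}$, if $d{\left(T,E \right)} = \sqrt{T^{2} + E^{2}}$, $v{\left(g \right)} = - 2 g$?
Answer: $\left(40 - \sqrt{221}\right)^{2} \approx 631.71$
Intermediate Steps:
$d{\left(T,E \right)} = \sqrt{E^{2} + T^{2}}$
$\left(v{\left(20 \right)} + d{\left(3 - 13,11 \right)}\right)^{2} = \left(\left(-2\right) 20 + \sqrt{11^{2} + \left(3 - 13\right)^{2}}\right)^{2} = \left(-40 + \sqrt{121 + \left(-10\right)^{2}}\right)^{2} = \left(-40 + \sqrt{121 + 100}\right)^{2} = \left(-40 + \sqrt{221}\right)^{2}$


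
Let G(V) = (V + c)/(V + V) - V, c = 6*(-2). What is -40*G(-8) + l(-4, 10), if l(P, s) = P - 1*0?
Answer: -374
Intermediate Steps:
l(P, s) = P (l(P, s) = P + 0 = P)
c = -12
G(V) = -V + (-12 + V)/(2*V) (G(V) = (V - 12)/(V + V) - V = (-12 + V)/((2*V)) - V = (-12 + V)*(1/(2*V)) - V = (-12 + V)/(2*V) - V = -V + (-12 + V)/(2*V))
-40*G(-8) + l(-4, 10) = -40*(1/2 - 1*(-8) - 6/(-8)) - 4 = -40*(1/2 + 8 - 6*(-1/8)) - 4 = -40*(1/2 + 8 + 3/4) - 4 = -40*37/4 - 4 = -370 - 4 = -374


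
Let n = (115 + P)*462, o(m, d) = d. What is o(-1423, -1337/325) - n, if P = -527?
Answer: 61860463/325 ≈ 1.9034e+5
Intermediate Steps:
n = -190344 (n = (115 - 527)*462 = -412*462 = -190344)
o(-1423, -1337/325) - n = -1337/325 - 1*(-190344) = -1337*1/325 + 190344 = -1337/325 + 190344 = 61860463/325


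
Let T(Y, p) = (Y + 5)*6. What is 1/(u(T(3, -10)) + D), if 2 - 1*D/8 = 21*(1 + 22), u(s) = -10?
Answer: -1/3858 ≈ -0.00025920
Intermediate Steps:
T(Y, p) = 30 + 6*Y (T(Y, p) = (5 + Y)*6 = 30 + 6*Y)
D = -3848 (D = 16 - 168*(1 + 22) = 16 - 168*23 = 16 - 8*483 = 16 - 3864 = -3848)
1/(u(T(3, -10)) + D) = 1/(-10 - 3848) = 1/(-3858) = -1/3858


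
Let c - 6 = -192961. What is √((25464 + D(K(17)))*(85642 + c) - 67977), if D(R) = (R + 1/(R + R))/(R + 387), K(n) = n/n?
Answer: 3*I*√45709952789318/388 ≈ 52275.0*I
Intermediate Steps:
c = -192955 (c = 6 - 192961 = -192955)
K(n) = 1
D(R) = (R + 1/(2*R))/(387 + R)
√((25464 + D(K(17)))*(85642 + c) - 67977) = √((25464 + (½ + 1²)/(1*(387 + 1)))*(85642 - 192955) - 67977) = √((25464 + 1*(½ + 1)/388)*(-107313) - 67977) = √((25464 + 1*(1/388)*(3/2))*(-107313) - 67977) = √((25464 + 3/776)*(-107313) - 67977) = √((19760067/776)*(-107313) - 67977) = √(-2120512069971/776 - 67977) = √(-2120564820123/776) = 3*I*√45709952789318/388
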